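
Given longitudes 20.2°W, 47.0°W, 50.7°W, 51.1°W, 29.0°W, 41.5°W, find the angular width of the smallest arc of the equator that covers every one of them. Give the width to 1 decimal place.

30.9°

Sort the longitudes: -51.1°, -50.7°, -47.0°, -41.5°, -29.0°, -20.2°.
Eastward gaps between consecutive values (wrapping around): 0.4°, 3.7°, 5.5°, 12.5°, 8.8°, 329.1°.
Largest gap = 329.1° ⇒ minimal covering band is its complement: 360° − 329.1° = 30.9°.
Band runs from -51.1° eastward to -20.2°.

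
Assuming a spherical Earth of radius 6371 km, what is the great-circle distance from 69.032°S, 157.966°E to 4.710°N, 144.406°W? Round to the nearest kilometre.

Δλ = -144.406 − 157.966 = -302.372°; wrapped into (−180°, 180°]: 57.628°.
Δφ = 4.710 − -69.032 = 73.742°.
a = sin²(Δφ/2) + cos φ₁ · cos φ₂ · sin²(Δλ/2) = 0.442863.
c = 2·atan2(√a, √(1−a)) = 1.45627 rad → d = 6371·c ≈ 9277.91 km.

9278 km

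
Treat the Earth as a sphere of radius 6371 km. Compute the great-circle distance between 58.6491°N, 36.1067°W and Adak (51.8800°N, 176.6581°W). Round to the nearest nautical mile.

3898 nmi

Δλ = -176.6581 − -36.1067 = -140.5514°.
Δφ = 51.8800 − 58.6491 = -6.7691°.
a = sin²(Δφ/2) + cos φ₁ · cos φ₂ · sin²(Δλ/2) = 0.288076.
c = 2·atan2(√a, √(1−a)) = 1.13311 rad → d = 6371·c ≈ 7219.02 km ≈ 3897.96 nmi.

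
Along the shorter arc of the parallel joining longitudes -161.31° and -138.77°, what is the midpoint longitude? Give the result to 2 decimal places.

-150.04°

Signed shortest Δλ from -161.31° to -138.77° is +22.54°.
Midpoint longitude = -161.31° + (+22.54°)/2 = -161.31° + 11.27° = -150.04°.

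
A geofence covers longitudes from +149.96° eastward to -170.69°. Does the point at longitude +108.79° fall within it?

No

Band width going east from +149.96° to -170.69°: ((-170.69 − 149.96) mod 360) = 39.35°.
Offset of +108.79° east of the west edge: ((108.79 − 149.96) mod 360) = 318.83°.
318.83° > 39.35° ⇒ outside.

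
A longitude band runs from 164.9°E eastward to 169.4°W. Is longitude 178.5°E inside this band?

Band width going east from +164.9° to -169.4°: ((-169.4 − 164.9) mod 360) = 25.7°.
Offset of +178.5° east of the west edge: ((178.5 − 164.9) mod 360) = 13.6°.
13.6° ≤ 25.7° ⇒ inside.

Yes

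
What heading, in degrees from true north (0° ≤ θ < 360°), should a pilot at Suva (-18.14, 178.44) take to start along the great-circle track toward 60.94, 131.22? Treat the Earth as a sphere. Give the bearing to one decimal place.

339.1°

Δλ = 131.22 − 178.44 = -47.22°.
θ = atan2( sin Δλ · cos φ₂ , cos φ₁ · sin φ₂ − sin φ₁ · cos φ₂ · cos Δλ )
  = atan2(-0.35651, 0.93338) = -20.905° → normalised to [0°, 360°): 339.095°.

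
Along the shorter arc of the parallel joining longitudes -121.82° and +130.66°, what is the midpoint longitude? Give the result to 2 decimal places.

Signed shortest Δλ from -121.82° to +130.66° is -107.52°.
Midpoint longitude = -121.82° + (-107.52°)/2 = -121.82° − 53.76° = -175.58°.
(The naïve average (-121.82 + +130.66)/2 = 4.42° is on the wrong side of the globe.)

-175.58°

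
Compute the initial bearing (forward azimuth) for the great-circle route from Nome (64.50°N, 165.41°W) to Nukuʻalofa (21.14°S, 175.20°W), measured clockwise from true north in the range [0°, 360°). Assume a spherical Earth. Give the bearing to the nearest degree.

Δλ = -175.20 − -165.41 = -9.79°.
θ = atan2( sin Δλ · cos φ₂ , cos φ₁ · sin φ₂ − sin φ₁ · cos φ₂ · cos Δλ )
  = atan2(-0.15859, -0.98485) = -170.852° → normalised to [0°, 360°): 189.148°.

189°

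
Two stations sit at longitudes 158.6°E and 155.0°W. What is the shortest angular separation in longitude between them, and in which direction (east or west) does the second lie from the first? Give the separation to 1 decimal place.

Raw difference: -155.0 − 158.6 = -313.6°.
Normalise into (−180°, 180°]: -313.6° + 360° = 46.4°.
Positive ⇒ the second point lies to the east; separation 46.4°.

46.4° east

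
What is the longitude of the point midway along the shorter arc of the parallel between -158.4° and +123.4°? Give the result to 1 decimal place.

+162.5°

Signed shortest Δλ from -158.4° to +123.4° is -78.2°.
Midpoint longitude = -158.4° + (-78.2°)/2 = -158.4° − 39.1° = -197.5°.
Normalise into (−180°, 180°]: +162.5°.
(The naïve average (-158.4 + +123.4)/2 = -17.5° is on the wrong side of the globe.)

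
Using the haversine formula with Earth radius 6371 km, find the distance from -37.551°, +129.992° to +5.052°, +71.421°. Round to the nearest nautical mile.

Δλ = 71.421 − 129.992 = -58.571°.
Δφ = 5.052 − -37.551 = 42.603°.
a = sin²(Δφ/2) + cos φ₁ · cos φ₂ · sin²(Δλ/2) = 0.320935.
c = 2·atan2(√a, √(1−a)) = 1.20453 rad → d = 6371·c ≈ 7674.08 km ≈ 4143.67 nmi.

4144 nmi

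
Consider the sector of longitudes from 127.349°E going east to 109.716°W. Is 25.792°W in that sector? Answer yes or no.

Band width going east from +127.349° to -109.716°: ((-109.716 − 127.349) mod 360) = 122.935°.
Offset of -25.792° east of the west edge: ((-25.792 − 127.349) mod 360) = 206.859°.
206.859° > 122.935° ⇒ outside.

No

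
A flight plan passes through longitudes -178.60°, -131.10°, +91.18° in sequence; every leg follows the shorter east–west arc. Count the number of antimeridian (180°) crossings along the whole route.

1

Leg 1: -178.60° → -131.10°, shortest Δλ = 47.5° (east) — does not cross 180°.
Leg 2: -131.10° → +91.18°, shortest Δλ = -137.72° (west) — crosses 180°.
Total crossings: 1.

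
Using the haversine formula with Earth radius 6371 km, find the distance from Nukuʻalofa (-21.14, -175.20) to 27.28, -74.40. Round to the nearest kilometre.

12087 km

Δλ = -74.40 − -175.20 = 100.80°.
Δφ = 27.28 − -21.14 = 48.42°.
a = sin²(Δφ/2) + cos φ₁ · cos φ₂ · sin²(Δλ/2) = 0.660316.
c = 2·atan2(√a, √(1−a)) = 1.89719 rad → d = 6371·c ≈ 12087.01 km.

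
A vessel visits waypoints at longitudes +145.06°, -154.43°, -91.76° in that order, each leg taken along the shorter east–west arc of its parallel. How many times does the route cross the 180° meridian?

1

Leg 1: +145.06° → -154.43°, shortest Δλ = 60.51° (east) — crosses 180°.
Leg 2: -154.43° → -91.76°, shortest Δλ = 62.67° (east) — does not cross 180°.
Total crossings: 1.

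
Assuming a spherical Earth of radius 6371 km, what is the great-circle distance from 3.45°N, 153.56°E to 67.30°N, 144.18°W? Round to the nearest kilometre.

Δλ = -144.18 − 153.56 = -297.74°; wrapped into (−180°, 180°]: 62.26°.
Δφ = 67.30 − 3.45 = 63.85°.
a = sin²(Δφ/2) + cos φ₁ · cos φ₂ · sin²(Δλ/2) = 0.382593.
c = 2·atan2(√a, √(1−a)) = 1.33377 rad → d = 6371·c ≈ 8497.44 km.

8497 km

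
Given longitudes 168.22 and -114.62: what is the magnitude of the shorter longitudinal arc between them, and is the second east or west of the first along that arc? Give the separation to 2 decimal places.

77.16° east

Raw difference: -114.62 − 168.22 = -282.84°.
Normalise into (−180°, 180°]: -282.84° + 360° = 77.16°.
Positive ⇒ the second point lies to the east; separation 77.16°.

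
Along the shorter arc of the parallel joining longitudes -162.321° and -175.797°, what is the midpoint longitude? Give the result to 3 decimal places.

-169.059°

Signed shortest Δλ from -162.321° to -175.797° is -13.476°.
Midpoint longitude = -162.321° + (-13.476°)/2 = -162.321° − 6.738° = -169.059°.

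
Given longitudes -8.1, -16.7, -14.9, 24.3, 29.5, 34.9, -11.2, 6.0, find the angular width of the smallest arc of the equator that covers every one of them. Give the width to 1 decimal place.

Sort the longitudes: -16.7°, -14.9°, -11.2°, -8.1°, +6.0°, +24.3°, +29.5°, +34.9°.
Eastward gaps between consecutive values (wrapping around): 1.8°, 3.7°, 3.1°, 14.1°, 18.3°, 5.2°, 5.4°, 308.4°.
Largest gap = 308.4° ⇒ minimal covering band is its complement: 360° − 308.4° = 51.6°.
Band runs from -16.7° eastward to +34.9°.

51.6°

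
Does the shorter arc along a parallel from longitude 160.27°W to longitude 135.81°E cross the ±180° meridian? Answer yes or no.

Naïve |135.81 − -160.27| = 296.08° > 180°, so the shorter arc goes the other way round — across 180°.
Signed shortest Δλ = ((135.81 − -160.27 + 180) mod 360) − 180 = -63.92°.
Going west by 63.92° from -160.27° passes through 180° before reaching +135.81°.

Yes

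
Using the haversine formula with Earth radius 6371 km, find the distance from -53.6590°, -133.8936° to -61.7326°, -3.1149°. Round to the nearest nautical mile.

Δλ = -3.1149 − -133.8936 = 130.7787°.
Δφ = -61.7326 − -53.6590 = -8.0736°.
a = sin²(Δφ/2) + cos φ₁ · cos φ₂ · sin²(Δλ/2) = 0.236927.
c = 2·atan2(√a, √(1−a)) = 1.01673 rad → d = 6371·c ≈ 6477.61 km ≈ 3497.63 nmi.

3498 nmi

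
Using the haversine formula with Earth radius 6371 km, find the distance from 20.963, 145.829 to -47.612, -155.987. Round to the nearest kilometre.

9576 km

Δλ = -155.987 − 145.829 = -301.816°; wrapped into (−180°, 180°]: 58.184°.
Δφ = -47.612 − 20.963 = -68.575°.
a = sin²(Δφ/2) + cos φ₁ · cos φ₂ · sin²(Δλ/2) = 0.466181.
c = 2·atan2(√a, √(1−a)) = 1.50311 rad → d = 6371·c ≈ 9576.29 km.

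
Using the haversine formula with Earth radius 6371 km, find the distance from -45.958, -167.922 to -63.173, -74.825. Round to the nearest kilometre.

5710 km

Δλ = -74.825 − -167.922 = 93.097°.
Δφ = -63.173 − -45.958 = -17.215°.
a = sin²(Δφ/2) + cos φ₁ · cos φ₂ · sin²(Δλ/2) = 0.187743.
c = 2·atan2(√a, √(1−a)) = 0.89629 rad → d = 6371·c ≈ 5710.24 km.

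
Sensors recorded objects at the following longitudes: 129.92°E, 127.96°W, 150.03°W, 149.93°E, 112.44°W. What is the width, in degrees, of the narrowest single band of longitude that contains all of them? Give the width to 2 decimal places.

Sort the longitudes: -150.03°, -127.96°, -112.44°, +129.92°, +149.93°.
Eastward gaps between consecutive values (wrapping around): 22.07°, 15.52°, 242.36°, 20.01°, 60.04°.
Largest gap = 242.36° ⇒ minimal covering band is its complement: 360° − 242.36° = 117.64°.
Band runs from +129.92° eastward to -112.44°, crossing the antimeridian.

117.64°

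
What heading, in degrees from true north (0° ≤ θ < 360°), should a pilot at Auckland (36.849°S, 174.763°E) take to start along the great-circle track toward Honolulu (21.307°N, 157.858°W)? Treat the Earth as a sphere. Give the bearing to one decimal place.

28.6°

Δλ = -157.858 − 174.763 = -332.621°; wrapped into (−180°, 180°]: 27.379°.
θ = atan2( sin Δλ · cos φ₂ , cos φ₁ · sin φ₂ − sin φ₁ · cos φ₂ · cos Δλ )
  = atan2(0.42844, 0.78690) = 28.567° → normalised to [0°, 360°): 28.567°.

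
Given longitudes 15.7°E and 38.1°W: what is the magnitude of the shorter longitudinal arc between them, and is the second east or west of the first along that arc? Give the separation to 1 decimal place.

53.8° west

Raw difference: -38.1 − 15.7 = -53.8°.
Normalise into (−180°, 180°]: -53.8° stays -53.8°.
Negative ⇒ the second point lies to the west; separation 53.8°.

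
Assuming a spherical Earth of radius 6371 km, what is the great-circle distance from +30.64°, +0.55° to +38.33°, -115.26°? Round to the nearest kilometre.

9866 km

Δλ = -115.26 − 0.55 = -115.81°.
Δφ = 38.33 − 30.64 = 7.69°.
a = sin²(Δφ/2) + cos φ₁ · cos φ₂ · sin²(Δλ/2) = 0.488891.
c = 2·atan2(√a, √(1−a)) = 1.54858 rad → d = 6371·c ≈ 9865.98 km.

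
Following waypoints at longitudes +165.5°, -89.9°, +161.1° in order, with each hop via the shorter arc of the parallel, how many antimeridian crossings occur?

Leg 1: +165.5° → -89.9°, shortest Δλ = 104.6° (east) — crosses 180°.
Leg 2: -89.9° → +161.1°, shortest Δλ = -109.0° (west) — crosses 180°.
Total crossings: 2.

2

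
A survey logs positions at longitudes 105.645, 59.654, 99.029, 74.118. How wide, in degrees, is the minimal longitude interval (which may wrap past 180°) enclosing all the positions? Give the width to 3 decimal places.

Sort the longitudes: +59.654°, +74.118°, +99.029°, +105.645°.
Eastward gaps between consecutive values (wrapping around): 14.464°, 24.911°, 6.616°, 314.009°.
Largest gap = 314.009° ⇒ minimal covering band is its complement: 360° − 314.009° = 45.991°.
Band runs from +59.654° eastward to +105.645°.

45.991°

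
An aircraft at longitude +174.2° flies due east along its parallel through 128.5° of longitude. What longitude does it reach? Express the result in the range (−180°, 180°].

-57.3°

Start at +174.2°; shift +128.5° → +302.7°.
+302.7° lies outside (−180°, 180°]; subtract 360° → -57.3°.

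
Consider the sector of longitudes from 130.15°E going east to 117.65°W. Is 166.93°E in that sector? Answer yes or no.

Yes

Band width going east from +130.15° to -117.65°: ((-117.65 − 130.15) mod 360) = 112.20°.
Offset of +166.93° east of the west edge: ((166.93 − 130.15) mod 360) = 36.78°.
36.78° ≤ 112.20° ⇒ inside.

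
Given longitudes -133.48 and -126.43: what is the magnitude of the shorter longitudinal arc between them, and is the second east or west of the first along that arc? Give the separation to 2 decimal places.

Raw difference: -126.43 − -133.48 = 7.05°.
Normalise into (−180°, 180°]: 7.05° stays 7.05°.
Positive ⇒ the second point lies to the east; separation 7.05°.

7.05° east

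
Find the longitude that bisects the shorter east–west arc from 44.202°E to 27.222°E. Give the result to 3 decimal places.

35.712°E

Signed shortest Δλ from +44.202° to +27.222° is -16.980°.
Midpoint longitude = +44.202° + (-16.980°)/2 = +44.202° − 8.490° = +35.712°.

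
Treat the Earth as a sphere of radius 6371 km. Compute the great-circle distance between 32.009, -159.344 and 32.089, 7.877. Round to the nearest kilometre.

12762 km

Δλ = 7.877 − -159.344 = 167.221°.
Δφ = 32.089 − 32.009 = 0.080°.
a = sin²(Δφ/2) + cos φ₁ · cos φ₂ · sin²(Δλ/2) = 0.709519.
c = 2·atan2(√a, √(1−a)) = 2.00318 rad → d = 6371·c ≈ 12762.27 km.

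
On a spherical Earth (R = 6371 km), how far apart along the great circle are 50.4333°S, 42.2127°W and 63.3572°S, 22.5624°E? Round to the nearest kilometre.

Δλ = 22.5624 − -42.2127 = 64.7751°.
Δφ = -63.3572 − -50.4333 = -12.9239°.
a = sin²(Δφ/2) + cos φ₁ · cos φ₂ · sin²(Δλ/2) = 0.094619.
c = 2·atan2(√a, √(1−a)) = 0.62534 rad → d = 6371·c ≈ 3984.07 km.

3984 km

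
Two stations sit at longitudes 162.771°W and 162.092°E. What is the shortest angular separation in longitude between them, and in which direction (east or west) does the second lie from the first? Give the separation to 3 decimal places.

35.137° west

Raw difference: 162.092 − -162.771 = 324.863°.
Normalise into (−180°, 180°]: 324.863° − 360° = -35.137°.
Negative ⇒ the second point lies to the west; separation 35.137°.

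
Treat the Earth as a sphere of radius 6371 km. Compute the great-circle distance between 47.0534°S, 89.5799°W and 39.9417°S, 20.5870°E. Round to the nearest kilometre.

Δλ = 20.5870 − -89.5799 = 110.1669°.
Δφ = -39.9417 − -47.0534 = 7.1117°.
a = sin²(Δφ/2) + cos φ₁ · cos φ₂ · sin²(Δλ/2) = 0.355073.
c = 2·atan2(√a, √(1−a)) = 1.27672 rad → d = 6371·c ≈ 8133.99 km.

8134 km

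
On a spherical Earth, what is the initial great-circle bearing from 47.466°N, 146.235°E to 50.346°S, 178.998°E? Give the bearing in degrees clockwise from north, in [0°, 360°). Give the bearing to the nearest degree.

Δλ = 178.998 − 146.235 = 32.763°.
θ = atan2( sin Δλ · cos φ₂ , cos φ₁ · sin φ₂ − sin φ₁ · cos φ₂ · cos Δλ )
  = atan2(0.34534, -0.91591) = 159.341° → normalised to [0°, 360°): 159.341°.

159°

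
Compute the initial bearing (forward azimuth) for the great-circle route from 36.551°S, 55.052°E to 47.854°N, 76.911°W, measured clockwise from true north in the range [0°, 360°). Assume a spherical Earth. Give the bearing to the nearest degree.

Δλ = -76.911 − 55.052 = -131.963°.
θ = atan2( sin Δλ · cos φ₂ , cos φ₁ · sin φ₂ − sin φ₁ · cos φ₂ · cos Δλ )
  = atan2(-0.49896, 0.32841) = -56.647° → normalised to [0°, 360°): 303.353°.

303°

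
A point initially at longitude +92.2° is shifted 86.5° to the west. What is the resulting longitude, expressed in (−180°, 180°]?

+5.7°

Start at +92.2°; shift −86.5° → +5.7°.
+5.7° already lies in (−180°, 180°].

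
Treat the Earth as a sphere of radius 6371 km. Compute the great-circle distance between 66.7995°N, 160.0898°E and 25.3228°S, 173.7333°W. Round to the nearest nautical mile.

Δλ = -173.7333 − 160.0898 = -333.8231°; wrapped into (−180°, 180°]: 26.1769°.
Δφ = -25.3228 − 66.7995 = -92.1223°.
a = sin²(Δφ/2) + cos φ₁ · cos φ₂ · sin²(Δλ/2) = 0.536778.
c = 2·atan2(√a, √(1−a)) = 1.64442 rad → d = 6371·c ≈ 10476.59 km ≈ 5656.90 nmi.

5657 nmi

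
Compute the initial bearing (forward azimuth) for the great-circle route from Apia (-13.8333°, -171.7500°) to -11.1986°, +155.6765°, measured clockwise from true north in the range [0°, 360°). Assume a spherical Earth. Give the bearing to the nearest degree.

271°

Δλ = 155.6765 − -171.7500 = 327.4265°; wrapped into (−180°, 180°]: -32.5735°.
θ = atan2( sin Δλ · cos φ₂ , cos φ₁ · sin φ₂ − sin φ₁ · cos φ₂ · cos Δλ )
  = atan2(-0.52813, 0.00907) = -89.016° → normalised to [0°, 360°): 270.984°.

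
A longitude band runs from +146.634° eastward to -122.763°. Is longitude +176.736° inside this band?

Yes

Band width going east from +146.634° to -122.763°: ((-122.763 − 146.634) mod 360) = 90.603°.
Offset of +176.736° east of the west edge: ((176.736 − 146.634) mod 360) = 30.102°.
30.102° ≤ 90.603° ⇒ inside.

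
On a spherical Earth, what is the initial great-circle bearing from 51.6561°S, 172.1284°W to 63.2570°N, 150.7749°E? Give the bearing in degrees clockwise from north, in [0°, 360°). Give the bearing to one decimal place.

342.0°

Δλ = 150.7749 − -172.1284 = 322.9033°; wrapped into (−180°, 180°]: -37.0967°.
θ = atan2( sin Δλ · cos φ₂ , cos φ₁ · sin φ₂ − sin φ₁ · cos φ₂ · cos Δλ )
  = atan2(-0.27142, 0.83552) = -17.996° → normalised to [0°, 360°): 342.004°.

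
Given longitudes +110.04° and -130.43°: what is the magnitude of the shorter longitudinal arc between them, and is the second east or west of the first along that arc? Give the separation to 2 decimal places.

119.53° east

Raw difference: -130.43 − 110.04 = -240.47°.
Normalise into (−180°, 180°]: -240.47° + 360° = 119.53°.
Positive ⇒ the second point lies to the east; separation 119.53°.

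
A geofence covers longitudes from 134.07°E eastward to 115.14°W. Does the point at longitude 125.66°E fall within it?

No

Band width going east from +134.07° to -115.14°: ((-115.14 − 134.07) mod 360) = 110.79°.
Offset of +125.66° east of the west edge: ((125.66 − 134.07) mod 360) = 351.59°.
351.59° > 110.79° ⇒ outside.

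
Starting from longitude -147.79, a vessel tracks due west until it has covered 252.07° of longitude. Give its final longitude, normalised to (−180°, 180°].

-39.86°

Start at -147.79°; shift −252.07° → -399.86°.
-399.86° lies outside (−180°, 180°]; add 360° → -39.86°.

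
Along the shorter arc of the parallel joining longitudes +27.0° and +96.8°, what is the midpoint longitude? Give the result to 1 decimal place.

Signed shortest Δλ from +27.0° to +96.8° is +69.8°.
Midpoint longitude = +27.0° + (+69.8°)/2 = +27.0° + 34.9° = +61.9°.

+61.9°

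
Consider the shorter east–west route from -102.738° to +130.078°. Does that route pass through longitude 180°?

Yes

Naïve |130.078 − -102.738| = 232.816° > 180°, so the shorter arc goes the other way round — across 180°.
Signed shortest Δλ = ((130.078 − -102.738 + 180) mod 360) − 180 = -127.184°.
Going west by 127.184° from -102.738° passes through 180° before reaching +130.078°.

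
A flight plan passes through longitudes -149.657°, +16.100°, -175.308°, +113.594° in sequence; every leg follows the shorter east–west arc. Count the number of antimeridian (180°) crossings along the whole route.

Leg 1: -149.657° → +16.100°, shortest Δλ = 165.757° (east) — does not cross 180°.
Leg 2: +16.100° → -175.308°, shortest Δλ = 168.592° (east) — crosses 180°.
Leg 3: -175.308° → +113.594°, shortest Δλ = -71.098° (west) — crosses 180°.
Total crossings: 2.

2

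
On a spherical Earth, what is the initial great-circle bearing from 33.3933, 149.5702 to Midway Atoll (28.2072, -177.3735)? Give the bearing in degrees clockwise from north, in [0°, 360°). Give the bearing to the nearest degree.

91°

Δλ = -177.3735 − 149.5702 = -326.9437°; wrapped into (−180°, 180°]: 33.0563°.
θ = atan2( sin Δλ · cos φ₂ , cos φ₁ · sin φ₂ − sin φ₁ · cos φ₂ · cos Δλ )
  = atan2(0.48069, -0.01188) = 91.416° → normalised to [0°, 360°): 91.416°.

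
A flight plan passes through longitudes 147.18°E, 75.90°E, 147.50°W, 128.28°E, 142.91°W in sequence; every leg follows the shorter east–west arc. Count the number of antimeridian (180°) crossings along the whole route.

Leg 1: +147.18° → +75.90°, shortest Δλ = -71.28° (west) — does not cross 180°.
Leg 2: +75.90° → -147.50°, shortest Δλ = 136.6° (east) — crosses 180°.
Leg 3: -147.50° → +128.28°, shortest Δλ = -84.22° (west) — crosses 180°.
Leg 4: +128.28° → -142.91°, shortest Δλ = 88.81° (east) — crosses 180°.
Total crossings: 3.

3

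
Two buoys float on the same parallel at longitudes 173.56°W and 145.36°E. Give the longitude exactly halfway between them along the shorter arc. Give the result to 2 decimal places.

Signed shortest Δλ from -173.56° to +145.36° is -41.08°.
Midpoint longitude = -173.56° + (-41.08°)/2 = -173.56° − 20.54° = -194.10°.
Normalise into (−180°, 180°]: +165.90°.
(The naïve average (-173.56 + +145.36)/2 = -14.1° is on the wrong side of the globe.)

165.90°E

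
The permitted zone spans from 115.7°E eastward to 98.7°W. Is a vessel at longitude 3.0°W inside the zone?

No

Band width going east from +115.7° to -98.7°: ((-98.7 − 115.7) mod 360) = 145.6°.
Offset of -3.0° east of the west edge: ((-3.0 − 115.7) mod 360) = 241.3°.
241.3° > 145.6° ⇒ outside.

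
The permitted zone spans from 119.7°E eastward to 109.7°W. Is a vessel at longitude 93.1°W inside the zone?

Band width going east from +119.7° to -109.7°: ((-109.7 − 119.7) mod 360) = 130.6°.
Offset of -93.1° east of the west edge: ((-93.1 − 119.7) mod 360) = 147.2°.
147.2° > 130.6° ⇒ outside.

No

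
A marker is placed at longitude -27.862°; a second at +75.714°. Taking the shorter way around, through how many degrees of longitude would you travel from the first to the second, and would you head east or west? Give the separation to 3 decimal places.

103.576° east

Raw difference: 75.714 − -27.862 = 103.576°.
Normalise into (−180°, 180°]: 103.576° stays 103.576°.
Positive ⇒ the second point lies to the east; separation 103.576°.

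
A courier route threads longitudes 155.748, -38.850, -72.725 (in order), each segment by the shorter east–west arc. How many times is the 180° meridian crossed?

Leg 1: +155.748° → -38.850°, shortest Δλ = 165.402° (east) — crosses 180°.
Leg 2: -38.850° → -72.725°, shortest Δλ = -33.875° (west) — does not cross 180°.
Total crossings: 1.

1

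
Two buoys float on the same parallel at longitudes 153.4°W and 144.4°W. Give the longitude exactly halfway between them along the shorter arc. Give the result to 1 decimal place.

148.9°W

Signed shortest Δλ from -153.4° to -144.4° is +9.0°.
Midpoint longitude = -153.4° + (+9.0°)/2 = -153.4° + 4.5° = -148.9°.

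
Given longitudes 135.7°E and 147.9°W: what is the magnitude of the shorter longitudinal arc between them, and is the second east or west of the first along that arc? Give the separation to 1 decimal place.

Raw difference: -147.9 − 135.7 = -283.6°.
Normalise into (−180°, 180°]: -283.6° + 360° = 76.4°.
Positive ⇒ the second point lies to the east; separation 76.4°.

76.4° east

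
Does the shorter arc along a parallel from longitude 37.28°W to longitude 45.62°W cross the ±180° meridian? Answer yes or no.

Signed shortest Δλ = ((-45.62 − -37.28 + 180) mod 360) − 180 = -8.34°.
Going west by 8.34° from -37.28° reaches -45.62° without touching 180°.

No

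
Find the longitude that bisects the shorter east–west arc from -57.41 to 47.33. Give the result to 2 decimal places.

-5.04°

Signed shortest Δλ from -57.41° to +47.33° is +104.74°.
Midpoint longitude = -57.41° + (+104.74°)/2 = -57.41° + 52.37° = -5.04°.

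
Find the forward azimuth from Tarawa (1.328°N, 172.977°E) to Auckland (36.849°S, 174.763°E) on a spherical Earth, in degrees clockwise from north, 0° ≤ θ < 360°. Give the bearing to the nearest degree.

Δλ = 174.763 − 172.977 = 1.786°.
θ = atan2( sin Δλ · cos φ₂ , cos φ₁ · sin φ₂ − sin φ₁ · cos φ₂ · cos Δλ )
  = atan2(0.02494, -0.61808) = 177.689° → normalised to [0°, 360°): 177.689°.

178°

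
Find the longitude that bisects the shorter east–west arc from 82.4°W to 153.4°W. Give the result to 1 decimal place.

117.9°W

Signed shortest Δλ from -82.4° to -153.4° is -71.0°.
Midpoint longitude = -82.4° + (-71.0°)/2 = -82.4° − 35.5° = -117.9°.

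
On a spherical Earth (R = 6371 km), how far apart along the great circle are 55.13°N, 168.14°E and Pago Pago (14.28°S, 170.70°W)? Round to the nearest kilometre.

7970 km

Δλ = -170.70 − 168.14 = -338.84°; wrapped into (−180°, 180°]: 21.16°.
Δφ = -14.28 − 55.13 = -69.41°.
a = sin²(Δφ/2) + cos φ₁ · cos φ₂ · sin²(Δλ/2) = 0.342839.
c = 2·atan2(√a, √(1−a)) = 1.25105 rad → d = 6371·c ≈ 7970.47 km.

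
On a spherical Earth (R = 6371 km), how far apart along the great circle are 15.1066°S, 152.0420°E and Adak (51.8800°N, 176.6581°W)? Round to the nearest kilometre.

Δλ = -176.6581 − 152.0420 = -328.7001°; wrapped into (−180°, 180°]: 31.2999°.
Δφ = 51.8800 − -15.1066 = 66.9866°.
a = sin²(Δφ/2) + cos φ₁ · cos φ₂ · sin²(Δλ/2) = 0.347896.
c = 2·atan2(√a, √(1−a)) = 1.26169 rad → d = 6371·c ≈ 8038.23 km.

8038 km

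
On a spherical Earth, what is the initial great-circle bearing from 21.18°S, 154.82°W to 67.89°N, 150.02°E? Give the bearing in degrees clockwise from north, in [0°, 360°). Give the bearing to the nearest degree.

342°

Δλ = 150.02 − -154.82 = 304.84°; wrapped into (−180°, 180°]: -55.16°.
θ = atan2( sin Δλ · cos φ₂ , cos φ₁ · sin φ₂ − sin φ₁ · cos φ₂ · cos Δλ )
  = atan2(-0.30892, 0.94157) = -18.164° → normalised to [0°, 360°): 341.836°.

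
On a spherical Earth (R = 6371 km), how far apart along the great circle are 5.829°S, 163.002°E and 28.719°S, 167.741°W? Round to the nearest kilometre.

Δλ = -167.741 − 163.002 = -330.743°; wrapped into (−180°, 180°]: 29.257°.
Δφ = -28.719 − -5.829 = -22.890°.
a = sin²(Δφ/2) + cos φ₁ · cos φ₂ · sin²(Δλ/2) = 0.095020.
c = 2·atan2(√a, √(1−a)) = 0.62671 rad → d = 6371·c ≈ 3992.78 km.

3993 km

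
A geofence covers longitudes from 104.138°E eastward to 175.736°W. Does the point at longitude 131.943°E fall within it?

Band width going east from +104.138° to -175.736°: ((-175.736 − 104.138) mod 360) = 80.126°.
Offset of +131.943° east of the west edge: ((131.943 − 104.138) mod 360) = 27.805°.
27.805° ≤ 80.126° ⇒ inside.

Yes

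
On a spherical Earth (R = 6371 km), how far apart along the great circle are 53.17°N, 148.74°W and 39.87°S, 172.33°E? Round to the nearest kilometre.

11000 km

Δλ = 172.33 − -148.74 = 321.07°; wrapped into (−180°, 180°]: -38.93°.
Δφ = -39.87 − 53.17 = -93.04°.
a = sin²(Δφ/2) + cos φ₁ · cos φ₂ · sin²(Δλ/2) = 0.577604.
c = 2·atan2(√a, √(1−a)) = 1.72664 rad → d = 6371·c ≈ 11000.39 km.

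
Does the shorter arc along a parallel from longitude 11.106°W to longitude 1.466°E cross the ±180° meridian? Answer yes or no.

Signed shortest Δλ = ((1.466 − -11.106 + 180) mod 360) − 180 = 12.572°.
Going east by 12.572° from -11.106° reaches +1.466° without touching 180°.

No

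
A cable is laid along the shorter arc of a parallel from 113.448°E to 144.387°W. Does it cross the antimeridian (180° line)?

Yes

Naïve |-144.387 − 113.448| = 257.835° > 180°, so the shorter arc goes the other way round — across 180°.
Signed shortest Δλ = ((-144.387 − 113.448 + 180) mod 360) − 180 = 102.165°.
Going east by 102.165° from +113.448° passes through 180° before reaching -144.387°.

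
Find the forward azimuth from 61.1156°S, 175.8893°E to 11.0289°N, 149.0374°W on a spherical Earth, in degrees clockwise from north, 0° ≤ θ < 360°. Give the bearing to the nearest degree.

35°

Δλ = -149.0374 − 175.8893 = -324.9267°; wrapped into (−180°, 180°]: 35.0733°.
θ = atan2( sin Δλ · cos φ₂ , cos φ₁ · sin φ₂ − sin φ₁ · cos φ₂ · cos Δλ )
  = atan2(0.56401, 0.79578) = 35.327° → normalised to [0°, 360°): 35.327°.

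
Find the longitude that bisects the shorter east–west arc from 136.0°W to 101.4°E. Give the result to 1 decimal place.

162.7°E

Signed shortest Δλ from -136.0° to +101.4° is -122.6°.
Midpoint longitude = -136.0° + (-122.6°)/2 = -136.0° − 61.3° = -197.3°.
Normalise into (−180°, 180°]: +162.7°.
(The naïve average (-136.0 + +101.4)/2 = -17.3° is on the wrong side of the globe.)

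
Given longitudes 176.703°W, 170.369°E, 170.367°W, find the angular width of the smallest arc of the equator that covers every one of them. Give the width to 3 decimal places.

19.264°

Sort the longitudes: -176.703°, -170.367°, +170.369°.
Eastward gaps between consecutive values (wrapping around): 6.336°, 340.736°, 12.928°.
Largest gap = 340.736° ⇒ minimal covering band is its complement: 360° − 340.736° = 19.264°.
Band runs from +170.369° eastward to -170.367°, crossing the antimeridian.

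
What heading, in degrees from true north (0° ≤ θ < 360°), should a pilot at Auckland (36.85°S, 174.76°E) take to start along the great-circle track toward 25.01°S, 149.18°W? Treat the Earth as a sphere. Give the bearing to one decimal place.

Δλ = -149.18 − 174.76 = -323.94°; wrapped into (−180°, 180°]: 36.06°.
θ = atan2( sin Δλ · cos φ₂ , cos φ₁ · sin φ₂ − sin φ₁ · cos φ₂ · cos Δλ )
  = atan2(0.53344, 0.10105) = 79.274° → normalised to [0°, 360°): 79.274°.

79.3°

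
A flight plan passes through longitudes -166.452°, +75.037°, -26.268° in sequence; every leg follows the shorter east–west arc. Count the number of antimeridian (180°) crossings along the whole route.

Leg 1: -166.452° → +75.037°, shortest Δλ = -118.511° (west) — crosses 180°.
Leg 2: +75.037° → -26.268°, shortest Δλ = -101.305° (west) — does not cross 180°.
Total crossings: 1.

1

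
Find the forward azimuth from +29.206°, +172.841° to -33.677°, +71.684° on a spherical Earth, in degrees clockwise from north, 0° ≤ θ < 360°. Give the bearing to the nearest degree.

244°

Δλ = 71.684 − 172.841 = -101.157°.
θ = atan2( sin Δλ · cos φ₂ , cos φ₁ · sin φ₂ − sin φ₁ · cos φ₂ · cos Δλ )
  = atan2(-0.81645, -0.40544) = -116.409° → normalised to [0°, 360°): 243.591°.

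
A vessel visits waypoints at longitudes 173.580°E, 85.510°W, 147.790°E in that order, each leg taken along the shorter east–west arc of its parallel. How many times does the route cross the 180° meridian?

2

Leg 1: +173.580° → -85.510°, shortest Δλ = 100.91° (east) — crosses 180°.
Leg 2: -85.510° → +147.790°, shortest Δλ = -126.7° (west) — crosses 180°.
Total crossings: 2.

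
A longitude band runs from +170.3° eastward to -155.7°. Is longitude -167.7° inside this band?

Band width going east from +170.3° to -155.7°: ((-155.7 − 170.3) mod 360) = 34.0°.
Offset of -167.7° east of the west edge: ((-167.7 − 170.3) mod 360) = 22.0°.
22.0° ≤ 34.0° ⇒ inside.

Yes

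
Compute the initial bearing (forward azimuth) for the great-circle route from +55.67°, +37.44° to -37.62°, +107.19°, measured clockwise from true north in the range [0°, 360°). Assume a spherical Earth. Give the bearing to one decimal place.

127.5°

Δλ = 107.19 − 37.44 = 69.75°.
θ = atan2( sin Δλ · cos φ₂ , cos φ₁ · sin φ₂ − sin φ₁ · cos φ₂ · cos Δλ )
  = atan2(0.74312, -0.57065) = 127.521° → normalised to [0°, 360°): 127.521°.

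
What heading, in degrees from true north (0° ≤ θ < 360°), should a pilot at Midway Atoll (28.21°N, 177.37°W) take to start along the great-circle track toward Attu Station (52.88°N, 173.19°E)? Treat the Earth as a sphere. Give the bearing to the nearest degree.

Δλ = 173.19 − -177.37 = 350.56°; wrapped into (−180°, 180°]: -9.44°.
θ = atan2( sin Δλ · cos φ₂ , cos φ₁ · sin φ₂ − sin φ₁ · cos φ₂ · cos Δλ )
  = atan2(-0.09898, 0.42125) = -13.223° → normalised to [0°, 360°): 346.777°.

347°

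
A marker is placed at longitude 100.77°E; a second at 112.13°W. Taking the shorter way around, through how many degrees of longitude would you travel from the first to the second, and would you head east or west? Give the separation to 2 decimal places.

147.10° east

Raw difference: -112.13 − 100.77 = -212.9°.
Normalise into (−180°, 180°]: -212.9° + 360° = 147.1°.
Positive ⇒ the second point lies to the east; separation 147.10°.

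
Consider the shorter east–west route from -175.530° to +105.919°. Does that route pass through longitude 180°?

Naïve |105.919 − -175.530| = 281.449° > 180°, so the shorter arc goes the other way round — across 180°.
Signed shortest Δλ = ((105.919 − -175.530 + 180) mod 360) − 180 = -78.551°.
Going west by 78.551° from -175.530° passes through 180° before reaching +105.919°.

Yes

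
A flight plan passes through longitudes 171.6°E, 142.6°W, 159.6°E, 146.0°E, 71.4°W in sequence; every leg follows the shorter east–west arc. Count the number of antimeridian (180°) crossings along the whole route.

3

Leg 1: +171.6° → -142.6°, shortest Δλ = 45.8° (east) — crosses 180°.
Leg 2: -142.6° → +159.6°, shortest Δλ = -57.8° (west) — crosses 180°.
Leg 3: +159.6° → +146.0°, shortest Δλ = -13.6° (west) — does not cross 180°.
Leg 4: +146.0° → -71.4°, shortest Δλ = 142.6° (east) — crosses 180°.
Total crossings: 3.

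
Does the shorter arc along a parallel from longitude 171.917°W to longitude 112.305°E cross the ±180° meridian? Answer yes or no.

Yes

Naïve |112.305 − -171.917| = 284.222° > 180°, so the shorter arc goes the other way round — across 180°.
Signed shortest Δλ = ((112.305 − -171.917 + 180) mod 360) − 180 = -75.778°.
Going west by 75.778° from -171.917° passes through 180° before reaching +112.305°.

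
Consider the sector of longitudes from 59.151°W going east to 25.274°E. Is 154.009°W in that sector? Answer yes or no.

No

Band width going east from -59.151° to +25.274°: ((25.274 − -59.151) mod 360) = 84.425°.
Offset of -154.009° east of the west edge: ((-154.009 − -59.151) mod 360) = 265.142°.
265.142° > 84.425° ⇒ outside.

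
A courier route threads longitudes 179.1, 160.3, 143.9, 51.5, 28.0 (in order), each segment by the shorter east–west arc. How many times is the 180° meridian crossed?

0

Leg 1: +179.1° → +160.3°, shortest Δλ = -18.8° (west) — does not cross 180°.
Leg 2: +160.3° → +143.9°, shortest Δλ = -16.4° (west) — does not cross 180°.
Leg 3: +143.9° → +51.5°, shortest Δλ = -92.4° (west) — does not cross 180°.
Leg 4: +51.5° → +28.0°, shortest Δλ = -23.5° (west) — does not cross 180°.
Total crossings: 0.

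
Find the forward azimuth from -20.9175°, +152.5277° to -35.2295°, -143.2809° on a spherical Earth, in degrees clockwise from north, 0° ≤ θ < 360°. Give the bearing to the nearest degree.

Δλ = -143.2809 − 152.5277 = -295.8086°; wrapped into (−180°, 180°]: 64.1914°.
θ = atan2( sin Δλ · cos φ₂ , cos φ₁ · sin φ₂ − sin φ₁ · cos φ₂ · cos Δλ )
  = atan2(0.73537, -0.41187) = 119.252° → normalised to [0°, 360°): 119.252°.

119°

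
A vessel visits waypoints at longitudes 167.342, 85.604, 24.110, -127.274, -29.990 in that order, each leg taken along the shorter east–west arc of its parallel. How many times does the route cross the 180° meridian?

Leg 1: +167.342° → +85.604°, shortest Δλ = -81.738° (west) — does not cross 180°.
Leg 2: +85.604° → +24.110°, shortest Δλ = -61.494° (west) — does not cross 180°.
Leg 3: +24.110° → -127.274°, shortest Δλ = -151.384° (west) — does not cross 180°.
Leg 4: -127.274° → -29.990°, shortest Δλ = 97.284° (east) — does not cross 180°.
Total crossings: 0.

0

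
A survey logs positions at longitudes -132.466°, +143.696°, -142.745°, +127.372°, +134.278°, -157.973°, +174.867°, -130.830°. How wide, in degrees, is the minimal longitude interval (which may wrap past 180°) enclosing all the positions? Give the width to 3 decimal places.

101.798°

Sort the longitudes: -157.973°, -142.745°, -132.466°, -130.830°, +127.372°, +134.278°, +143.696°, +174.867°.
Eastward gaps between consecutive values (wrapping around): 15.228°, 10.279°, 1.636°, 258.202°, 6.906°, 9.418°, 31.171°, 27.160°.
Largest gap = 258.202° ⇒ minimal covering band is its complement: 360° − 258.202° = 101.798°.
Band runs from +127.372° eastward to -130.830°, crossing the antimeridian.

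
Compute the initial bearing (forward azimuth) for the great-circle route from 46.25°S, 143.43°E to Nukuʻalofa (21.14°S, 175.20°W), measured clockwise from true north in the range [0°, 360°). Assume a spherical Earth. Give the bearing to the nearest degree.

Δλ = -175.20 − 143.43 = -318.63°; wrapped into (−180°, 180°]: 41.37°.
θ = atan2( sin Δλ · cos φ₂ , cos φ₁ · sin φ₂ − sin φ₁ · cos φ₂ · cos Δλ )
  = atan2(0.61644, 0.25623) = 67.429° → normalised to [0°, 360°): 67.429°.

67°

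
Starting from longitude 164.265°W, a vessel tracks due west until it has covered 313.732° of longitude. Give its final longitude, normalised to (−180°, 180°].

117.997°W

Start at -164.265°; shift −313.732° → -477.997°.
-477.997° lies outside (−180°, 180°]; add 360° → -117.997°.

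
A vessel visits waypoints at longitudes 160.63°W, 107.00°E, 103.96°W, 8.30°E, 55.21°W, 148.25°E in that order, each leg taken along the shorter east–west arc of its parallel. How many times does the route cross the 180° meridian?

3

Leg 1: -160.63° → +107.00°, shortest Δλ = -92.37° (west) — crosses 180°.
Leg 2: +107.00° → -103.96°, shortest Δλ = 149.04° (east) — crosses 180°.
Leg 3: -103.96° → +8.30°, shortest Δλ = 112.26° (east) — does not cross 180°.
Leg 4: +8.30° → -55.21°, shortest Δλ = -63.51° (west) — does not cross 180°.
Leg 5: -55.21° → +148.25°, shortest Δλ = -156.54° (west) — crosses 180°.
Total crossings: 3.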